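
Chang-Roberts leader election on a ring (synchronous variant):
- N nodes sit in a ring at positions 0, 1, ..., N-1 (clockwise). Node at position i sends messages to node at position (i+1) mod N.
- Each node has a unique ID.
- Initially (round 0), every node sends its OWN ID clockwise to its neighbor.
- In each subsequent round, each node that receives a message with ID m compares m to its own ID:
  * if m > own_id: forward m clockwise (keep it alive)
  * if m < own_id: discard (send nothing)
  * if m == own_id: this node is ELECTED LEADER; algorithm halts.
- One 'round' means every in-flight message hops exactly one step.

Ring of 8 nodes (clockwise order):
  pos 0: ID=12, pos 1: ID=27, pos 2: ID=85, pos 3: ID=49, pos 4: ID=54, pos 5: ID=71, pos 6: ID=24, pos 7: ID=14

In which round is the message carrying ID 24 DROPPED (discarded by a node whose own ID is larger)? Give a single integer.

Round 1: pos1(id27) recv 12: drop; pos2(id85) recv 27: drop; pos3(id49) recv 85: fwd; pos4(id54) recv 49: drop; pos5(id71) recv 54: drop; pos6(id24) recv 71: fwd; pos7(id14) recv 24: fwd; pos0(id12) recv 14: fwd
Round 2: pos4(id54) recv 85: fwd; pos7(id14) recv 71: fwd; pos0(id12) recv 24: fwd; pos1(id27) recv 14: drop
Round 3: pos5(id71) recv 85: fwd; pos0(id12) recv 71: fwd; pos1(id27) recv 24: drop
Round 4: pos6(id24) recv 85: fwd; pos1(id27) recv 71: fwd
Round 5: pos7(id14) recv 85: fwd; pos2(id85) recv 71: drop
Round 6: pos0(id12) recv 85: fwd
Round 7: pos1(id27) recv 85: fwd
Round 8: pos2(id85) recv 85: ELECTED
Message ID 24 originates at pos 6; dropped at pos 1 in round 3

Answer: 3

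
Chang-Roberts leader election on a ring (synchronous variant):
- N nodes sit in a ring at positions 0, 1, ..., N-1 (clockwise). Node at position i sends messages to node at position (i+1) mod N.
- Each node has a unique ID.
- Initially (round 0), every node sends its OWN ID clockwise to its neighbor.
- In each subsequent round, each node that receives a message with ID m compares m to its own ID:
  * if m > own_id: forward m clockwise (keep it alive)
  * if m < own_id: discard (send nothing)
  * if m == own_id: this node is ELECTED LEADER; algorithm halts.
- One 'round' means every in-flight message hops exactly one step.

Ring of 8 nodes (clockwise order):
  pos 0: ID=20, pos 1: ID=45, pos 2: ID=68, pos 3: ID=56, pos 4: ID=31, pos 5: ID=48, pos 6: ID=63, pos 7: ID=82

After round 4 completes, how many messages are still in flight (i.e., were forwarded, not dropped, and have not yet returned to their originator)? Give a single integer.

Round 1: pos1(id45) recv 20: drop; pos2(id68) recv 45: drop; pos3(id56) recv 68: fwd; pos4(id31) recv 56: fwd; pos5(id48) recv 31: drop; pos6(id63) recv 48: drop; pos7(id82) recv 63: drop; pos0(id20) recv 82: fwd
Round 2: pos4(id31) recv 68: fwd; pos5(id48) recv 56: fwd; pos1(id45) recv 82: fwd
Round 3: pos5(id48) recv 68: fwd; pos6(id63) recv 56: drop; pos2(id68) recv 82: fwd
Round 4: pos6(id63) recv 68: fwd; pos3(id56) recv 82: fwd
After round 4: 2 messages still in flight

Answer: 2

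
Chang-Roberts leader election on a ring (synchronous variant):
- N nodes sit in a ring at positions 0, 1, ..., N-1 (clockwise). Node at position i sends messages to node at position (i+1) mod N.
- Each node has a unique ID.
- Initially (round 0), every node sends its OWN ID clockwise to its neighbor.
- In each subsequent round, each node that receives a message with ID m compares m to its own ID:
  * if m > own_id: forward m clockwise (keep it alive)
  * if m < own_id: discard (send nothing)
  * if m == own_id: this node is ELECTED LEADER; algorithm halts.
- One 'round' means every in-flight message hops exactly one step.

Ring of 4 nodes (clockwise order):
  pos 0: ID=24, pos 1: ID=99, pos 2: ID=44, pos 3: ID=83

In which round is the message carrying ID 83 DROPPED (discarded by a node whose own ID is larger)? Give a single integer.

Answer: 2

Derivation:
Round 1: pos1(id99) recv 24: drop; pos2(id44) recv 99: fwd; pos3(id83) recv 44: drop; pos0(id24) recv 83: fwd
Round 2: pos3(id83) recv 99: fwd; pos1(id99) recv 83: drop
Round 3: pos0(id24) recv 99: fwd
Round 4: pos1(id99) recv 99: ELECTED
Message ID 83 originates at pos 3; dropped at pos 1 in round 2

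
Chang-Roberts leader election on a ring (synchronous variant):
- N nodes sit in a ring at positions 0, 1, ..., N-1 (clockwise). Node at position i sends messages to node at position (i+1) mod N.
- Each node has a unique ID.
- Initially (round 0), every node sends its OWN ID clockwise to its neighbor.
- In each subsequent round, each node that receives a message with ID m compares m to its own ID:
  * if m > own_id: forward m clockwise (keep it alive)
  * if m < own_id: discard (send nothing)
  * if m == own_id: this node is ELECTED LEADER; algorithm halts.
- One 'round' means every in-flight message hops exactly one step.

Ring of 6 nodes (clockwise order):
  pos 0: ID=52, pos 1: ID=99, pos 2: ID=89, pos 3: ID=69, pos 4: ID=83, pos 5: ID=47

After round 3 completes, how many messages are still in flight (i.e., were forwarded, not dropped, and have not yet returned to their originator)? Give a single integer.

Round 1: pos1(id99) recv 52: drop; pos2(id89) recv 99: fwd; pos3(id69) recv 89: fwd; pos4(id83) recv 69: drop; pos5(id47) recv 83: fwd; pos0(id52) recv 47: drop
Round 2: pos3(id69) recv 99: fwd; pos4(id83) recv 89: fwd; pos0(id52) recv 83: fwd
Round 3: pos4(id83) recv 99: fwd; pos5(id47) recv 89: fwd; pos1(id99) recv 83: drop
After round 3: 2 messages still in flight

Answer: 2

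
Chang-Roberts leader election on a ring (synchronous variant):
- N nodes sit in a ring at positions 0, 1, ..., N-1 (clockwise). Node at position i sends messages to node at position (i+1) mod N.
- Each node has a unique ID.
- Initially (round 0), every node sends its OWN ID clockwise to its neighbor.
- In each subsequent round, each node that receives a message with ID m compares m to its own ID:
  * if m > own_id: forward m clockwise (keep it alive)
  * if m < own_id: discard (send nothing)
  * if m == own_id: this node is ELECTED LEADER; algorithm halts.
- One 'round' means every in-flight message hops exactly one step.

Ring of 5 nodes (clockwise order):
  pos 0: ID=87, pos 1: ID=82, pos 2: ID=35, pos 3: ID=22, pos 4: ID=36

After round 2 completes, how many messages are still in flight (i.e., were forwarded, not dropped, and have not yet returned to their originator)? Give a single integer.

Round 1: pos1(id82) recv 87: fwd; pos2(id35) recv 82: fwd; pos3(id22) recv 35: fwd; pos4(id36) recv 22: drop; pos0(id87) recv 36: drop
Round 2: pos2(id35) recv 87: fwd; pos3(id22) recv 82: fwd; pos4(id36) recv 35: drop
After round 2: 2 messages still in flight

Answer: 2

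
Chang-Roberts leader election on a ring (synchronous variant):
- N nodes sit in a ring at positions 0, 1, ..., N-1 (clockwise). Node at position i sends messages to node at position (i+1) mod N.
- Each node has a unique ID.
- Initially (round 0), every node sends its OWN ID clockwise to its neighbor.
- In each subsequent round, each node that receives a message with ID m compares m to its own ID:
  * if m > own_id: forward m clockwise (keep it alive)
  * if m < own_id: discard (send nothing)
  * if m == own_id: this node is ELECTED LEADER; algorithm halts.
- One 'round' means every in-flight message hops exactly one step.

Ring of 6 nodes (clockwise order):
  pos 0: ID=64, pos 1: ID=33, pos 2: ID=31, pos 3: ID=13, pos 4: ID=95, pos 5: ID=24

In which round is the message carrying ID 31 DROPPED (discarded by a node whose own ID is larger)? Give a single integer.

Round 1: pos1(id33) recv 64: fwd; pos2(id31) recv 33: fwd; pos3(id13) recv 31: fwd; pos4(id95) recv 13: drop; pos5(id24) recv 95: fwd; pos0(id64) recv 24: drop
Round 2: pos2(id31) recv 64: fwd; pos3(id13) recv 33: fwd; pos4(id95) recv 31: drop; pos0(id64) recv 95: fwd
Round 3: pos3(id13) recv 64: fwd; pos4(id95) recv 33: drop; pos1(id33) recv 95: fwd
Round 4: pos4(id95) recv 64: drop; pos2(id31) recv 95: fwd
Round 5: pos3(id13) recv 95: fwd
Round 6: pos4(id95) recv 95: ELECTED
Message ID 31 originates at pos 2; dropped at pos 4 in round 2

Answer: 2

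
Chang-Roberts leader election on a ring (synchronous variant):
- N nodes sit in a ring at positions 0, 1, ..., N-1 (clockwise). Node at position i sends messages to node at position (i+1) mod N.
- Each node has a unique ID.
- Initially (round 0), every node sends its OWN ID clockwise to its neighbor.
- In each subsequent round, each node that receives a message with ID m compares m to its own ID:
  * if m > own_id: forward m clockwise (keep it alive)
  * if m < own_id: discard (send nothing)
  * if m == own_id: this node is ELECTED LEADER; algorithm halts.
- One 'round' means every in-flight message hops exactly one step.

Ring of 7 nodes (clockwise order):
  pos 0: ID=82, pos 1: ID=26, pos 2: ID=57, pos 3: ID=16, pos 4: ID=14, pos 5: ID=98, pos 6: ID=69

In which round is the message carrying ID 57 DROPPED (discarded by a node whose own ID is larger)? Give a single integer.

Answer: 3

Derivation:
Round 1: pos1(id26) recv 82: fwd; pos2(id57) recv 26: drop; pos3(id16) recv 57: fwd; pos4(id14) recv 16: fwd; pos5(id98) recv 14: drop; pos6(id69) recv 98: fwd; pos0(id82) recv 69: drop
Round 2: pos2(id57) recv 82: fwd; pos4(id14) recv 57: fwd; pos5(id98) recv 16: drop; pos0(id82) recv 98: fwd
Round 3: pos3(id16) recv 82: fwd; pos5(id98) recv 57: drop; pos1(id26) recv 98: fwd
Round 4: pos4(id14) recv 82: fwd; pos2(id57) recv 98: fwd
Round 5: pos5(id98) recv 82: drop; pos3(id16) recv 98: fwd
Round 6: pos4(id14) recv 98: fwd
Round 7: pos5(id98) recv 98: ELECTED
Message ID 57 originates at pos 2; dropped at pos 5 in round 3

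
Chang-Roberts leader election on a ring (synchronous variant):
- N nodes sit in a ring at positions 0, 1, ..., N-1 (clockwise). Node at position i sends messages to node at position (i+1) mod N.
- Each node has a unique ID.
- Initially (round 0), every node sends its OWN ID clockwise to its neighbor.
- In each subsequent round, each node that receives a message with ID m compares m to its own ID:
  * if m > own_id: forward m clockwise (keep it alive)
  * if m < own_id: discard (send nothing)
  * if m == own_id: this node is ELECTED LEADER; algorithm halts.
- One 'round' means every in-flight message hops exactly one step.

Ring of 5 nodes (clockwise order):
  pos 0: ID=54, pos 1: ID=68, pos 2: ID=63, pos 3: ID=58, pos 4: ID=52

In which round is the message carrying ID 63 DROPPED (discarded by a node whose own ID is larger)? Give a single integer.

Answer: 4

Derivation:
Round 1: pos1(id68) recv 54: drop; pos2(id63) recv 68: fwd; pos3(id58) recv 63: fwd; pos4(id52) recv 58: fwd; pos0(id54) recv 52: drop
Round 2: pos3(id58) recv 68: fwd; pos4(id52) recv 63: fwd; pos0(id54) recv 58: fwd
Round 3: pos4(id52) recv 68: fwd; pos0(id54) recv 63: fwd; pos1(id68) recv 58: drop
Round 4: pos0(id54) recv 68: fwd; pos1(id68) recv 63: drop
Round 5: pos1(id68) recv 68: ELECTED
Message ID 63 originates at pos 2; dropped at pos 1 in round 4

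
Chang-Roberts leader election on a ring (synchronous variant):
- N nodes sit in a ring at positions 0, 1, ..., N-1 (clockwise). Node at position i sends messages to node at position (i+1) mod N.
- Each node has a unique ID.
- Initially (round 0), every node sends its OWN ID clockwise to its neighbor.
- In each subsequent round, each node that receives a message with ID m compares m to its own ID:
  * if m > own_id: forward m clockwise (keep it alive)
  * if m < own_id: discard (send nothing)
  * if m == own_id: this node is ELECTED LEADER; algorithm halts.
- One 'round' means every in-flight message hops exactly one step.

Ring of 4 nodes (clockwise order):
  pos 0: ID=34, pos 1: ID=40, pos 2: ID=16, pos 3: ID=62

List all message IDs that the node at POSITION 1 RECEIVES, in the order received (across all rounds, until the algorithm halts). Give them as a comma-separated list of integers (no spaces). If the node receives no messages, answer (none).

Round 1: pos1(id40) recv 34: drop; pos2(id16) recv 40: fwd; pos3(id62) recv 16: drop; pos0(id34) recv 62: fwd
Round 2: pos3(id62) recv 40: drop; pos1(id40) recv 62: fwd
Round 3: pos2(id16) recv 62: fwd
Round 4: pos3(id62) recv 62: ELECTED

Answer: 34,62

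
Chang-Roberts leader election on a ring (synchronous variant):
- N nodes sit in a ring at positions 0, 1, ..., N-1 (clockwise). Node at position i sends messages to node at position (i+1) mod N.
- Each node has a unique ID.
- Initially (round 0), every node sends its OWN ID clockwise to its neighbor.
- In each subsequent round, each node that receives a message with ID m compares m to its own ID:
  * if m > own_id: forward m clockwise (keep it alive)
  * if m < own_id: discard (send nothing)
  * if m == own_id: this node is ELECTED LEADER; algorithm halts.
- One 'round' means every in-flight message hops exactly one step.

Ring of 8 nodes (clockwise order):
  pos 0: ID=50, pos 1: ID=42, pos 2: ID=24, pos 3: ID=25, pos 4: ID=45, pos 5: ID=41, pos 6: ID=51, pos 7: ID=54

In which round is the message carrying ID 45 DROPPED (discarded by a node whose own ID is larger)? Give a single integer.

Answer: 2

Derivation:
Round 1: pos1(id42) recv 50: fwd; pos2(id24) recv 42: fwd; pos3(id25) recv 24: drop; pos4(id45) recv 25: drop; pos5(id41) recv 45: fwd; pos6(id51) recv 41: drop; pos7(id54) recv 51: drop; pos0(id50) recv 54: fwd
Round 2: pos2(id24) recv 50: fwd; pos3(id25) recv 42: fwd; pos6(id51) recv 45: drop; pos1(id42) recv 54: fwd
Round 3: pos3(id25) recv 50: fwd; pos4(id45) recv 42: drop; pos2(id24) recv 54: fwd
Round 4: pos4(id45) recv 50: fwd; pos3(id25) recv 54: fwd
Round 5: pos5(id41) recv 50: fwd; pos4(id45) recv 54: fwd
Round 6: pos6(id51) recv 50: drop; pos5(id41) recv 54: fwd
Round 7: pos6(id51) recv 54: fwd
Round 8: pos7(id54) recv 54: ELECTED
Message ID 45 originates at pos 4; dropped at pos 6 in round 2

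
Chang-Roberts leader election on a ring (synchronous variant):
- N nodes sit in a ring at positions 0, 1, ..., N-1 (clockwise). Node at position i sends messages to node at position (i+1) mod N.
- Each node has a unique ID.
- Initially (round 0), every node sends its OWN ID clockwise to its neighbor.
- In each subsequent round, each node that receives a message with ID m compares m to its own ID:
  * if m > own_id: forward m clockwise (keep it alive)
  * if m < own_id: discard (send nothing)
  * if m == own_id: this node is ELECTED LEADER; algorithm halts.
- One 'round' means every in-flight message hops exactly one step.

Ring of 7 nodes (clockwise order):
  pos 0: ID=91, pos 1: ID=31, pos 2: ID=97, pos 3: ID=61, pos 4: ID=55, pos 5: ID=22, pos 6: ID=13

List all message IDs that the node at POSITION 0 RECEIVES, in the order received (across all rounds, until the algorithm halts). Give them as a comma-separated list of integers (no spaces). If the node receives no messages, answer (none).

Round 1: pos1(id31) recv 91: fwd; pos2(id97) recv 31: drop; pos3(id61) recv 97: fwd; pos4(id55) recv 61: fwd; pos5(id22) recv 55: fwd; pos6(id13) recv 22: fwd; pos0(id91) recv 13: drop
Round 2: pos2(id97) recv 91: drop; pos4(id55) recv 97: fwd; pos5(id22) recv 61: fwd; pos6(id13) recv 55: fwd; pos0(id91) recv 22: drop
Round 3: pos5(id22) recv 97: fwd; pos6(id13) recv 61: fwd; pos0(id91) recv 55: drop
Round 4: pos6(id13) recv 97: fwd; pos0(id91) recv 61: drop
Round 5: pos0(id91) recv 97: fwd
Round 6: pos1(id31) recv 97: fwd
Round 7: pos2(id97) recv 97: ELECTED

Answer: 13,22,55,61,97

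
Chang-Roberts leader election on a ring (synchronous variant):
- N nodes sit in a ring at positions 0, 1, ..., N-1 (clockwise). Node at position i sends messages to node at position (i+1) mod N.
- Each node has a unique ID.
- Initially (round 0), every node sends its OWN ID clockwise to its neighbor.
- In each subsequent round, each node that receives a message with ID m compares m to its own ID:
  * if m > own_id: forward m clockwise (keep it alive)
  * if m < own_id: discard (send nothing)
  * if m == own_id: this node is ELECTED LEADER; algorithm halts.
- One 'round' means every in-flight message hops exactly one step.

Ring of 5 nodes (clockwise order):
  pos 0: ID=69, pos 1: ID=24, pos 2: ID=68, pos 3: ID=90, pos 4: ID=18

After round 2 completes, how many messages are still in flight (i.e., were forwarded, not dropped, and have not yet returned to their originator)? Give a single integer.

Round 1: pos1(id24) recv 69: fwd; pos2(id68) recv 24: drop; pos3(id90) recv 68: drop; pos4(id18) recv 90: fwd; pos0(id69) recv 18: drop
Round 2: pos2(id68) recv 69: fwd; pos0(id69) recv 90: fwd
After round 2: 2 messages still in flight

Answer: 2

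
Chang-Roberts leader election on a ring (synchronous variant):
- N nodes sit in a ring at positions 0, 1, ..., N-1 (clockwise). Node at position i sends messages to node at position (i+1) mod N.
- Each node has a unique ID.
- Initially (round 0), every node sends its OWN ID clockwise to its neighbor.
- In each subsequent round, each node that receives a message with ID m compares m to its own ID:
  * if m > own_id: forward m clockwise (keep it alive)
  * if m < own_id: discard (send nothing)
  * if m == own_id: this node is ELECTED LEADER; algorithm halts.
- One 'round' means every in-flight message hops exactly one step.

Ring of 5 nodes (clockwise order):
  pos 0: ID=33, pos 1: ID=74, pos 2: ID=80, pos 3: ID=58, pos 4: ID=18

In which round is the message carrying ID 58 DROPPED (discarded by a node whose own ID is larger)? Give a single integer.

Answer: 3

Derivation:
Round 1: pos1(id74) recv 33: drop; pos2(id80) recv 74: drop; pos3(id58) recv 80: fwd; pos4(id18) recv 58: fwd; pos0(id33) recv 18: drop
Round 2: pos4(id18) recv 80: fwd; pos0(id33) recv 58: fwd
Round 3: pos0(id33) recv 80: fwd; pos1(id74) recv 58: drop
Round 4: pos1(id74) recv 80: fwd
Round 5: pos2(id80) recv 80: ELECTED
Message ID 58 originates at pos 3; dropped at pos 1 in round 3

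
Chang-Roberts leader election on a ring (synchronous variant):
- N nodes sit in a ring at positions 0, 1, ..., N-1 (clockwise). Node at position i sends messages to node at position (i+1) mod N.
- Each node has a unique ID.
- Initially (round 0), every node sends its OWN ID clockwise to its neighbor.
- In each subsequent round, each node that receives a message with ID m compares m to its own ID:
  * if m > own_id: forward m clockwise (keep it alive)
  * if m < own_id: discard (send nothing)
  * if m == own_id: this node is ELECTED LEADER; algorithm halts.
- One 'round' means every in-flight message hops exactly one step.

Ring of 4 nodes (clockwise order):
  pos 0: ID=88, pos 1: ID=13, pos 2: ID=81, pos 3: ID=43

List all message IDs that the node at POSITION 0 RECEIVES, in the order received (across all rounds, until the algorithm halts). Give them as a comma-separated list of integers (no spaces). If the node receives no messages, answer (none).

Answer: 43,81,88

Derivation:
Round 1: pos1(id13) recv 88: fwd; pos2(id81) recv 13: drop; pos3(id43) recv 81: fwd; pos0(id88) recv 43: drop
Round 2: pos2(id81) recv 88: fwd; pos0(id88) recv 81: drop
Round 3: pos3(id43) recv 88: fwd
Round 4: pos0(id88) recv 88: ELECTED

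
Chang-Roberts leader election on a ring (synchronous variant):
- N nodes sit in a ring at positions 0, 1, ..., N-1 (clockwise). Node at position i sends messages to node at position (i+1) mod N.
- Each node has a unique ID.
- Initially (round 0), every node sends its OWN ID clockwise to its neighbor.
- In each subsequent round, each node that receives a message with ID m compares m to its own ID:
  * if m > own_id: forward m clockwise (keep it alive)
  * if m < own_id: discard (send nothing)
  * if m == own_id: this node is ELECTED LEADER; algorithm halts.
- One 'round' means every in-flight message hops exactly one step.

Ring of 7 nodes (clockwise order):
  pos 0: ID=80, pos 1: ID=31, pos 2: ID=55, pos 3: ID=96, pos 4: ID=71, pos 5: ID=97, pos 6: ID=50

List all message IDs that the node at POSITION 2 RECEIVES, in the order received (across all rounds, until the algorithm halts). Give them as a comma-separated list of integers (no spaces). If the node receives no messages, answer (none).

Answer: 31,80,97

Derivation:
Round 1: pos1(id31) recv 80: fwd; pos2(id55) recv 31: drop; pos3(id96) recv 55: drop; pos4(id71) recv 96: fwd; pos5(id97) recv 71: drop; pos6(id50) recv 97: fwd; pos0(id80) recv 50: drop
Round 2: pos2(id55) recv 80: fwd; pos5(id97) recv 96: drop; pos0(id80) recv 97: fwd
Round 3: pos3(id96) recv 80: drop; pos1(id31) recv 97: fwd
Round 4: pos2(id55) recv 97: fwd
Round 5: pos3(id96) recv 97: fwd
Round 6: pos4(id71) recv 97: fwd
Round 7: pos5(id97) recv 97: ELECTED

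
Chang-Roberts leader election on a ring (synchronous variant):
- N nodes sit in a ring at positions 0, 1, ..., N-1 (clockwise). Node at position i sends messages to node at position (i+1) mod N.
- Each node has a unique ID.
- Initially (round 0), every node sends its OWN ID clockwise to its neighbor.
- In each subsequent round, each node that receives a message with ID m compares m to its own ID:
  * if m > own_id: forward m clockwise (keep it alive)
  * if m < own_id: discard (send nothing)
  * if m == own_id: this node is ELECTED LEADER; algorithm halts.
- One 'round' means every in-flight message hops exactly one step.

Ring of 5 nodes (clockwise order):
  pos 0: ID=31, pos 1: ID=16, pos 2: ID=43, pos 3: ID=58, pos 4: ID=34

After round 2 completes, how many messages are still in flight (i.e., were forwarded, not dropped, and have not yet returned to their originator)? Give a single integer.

Round 1: pos1(id16) recv 31: fwd; pos2(id43) recv 16: drop; pos3(id58) recv 43: drop; pos4(id34) recv 58: fwd; pos0(id31) recv 34: fwd
Round 2: pos2(id43) recv 31: drop; pos0(id31) recv 58: fwd; pos1(id16) recv 34: fwd
After round 2: 2 messages still in flight

Answer: 2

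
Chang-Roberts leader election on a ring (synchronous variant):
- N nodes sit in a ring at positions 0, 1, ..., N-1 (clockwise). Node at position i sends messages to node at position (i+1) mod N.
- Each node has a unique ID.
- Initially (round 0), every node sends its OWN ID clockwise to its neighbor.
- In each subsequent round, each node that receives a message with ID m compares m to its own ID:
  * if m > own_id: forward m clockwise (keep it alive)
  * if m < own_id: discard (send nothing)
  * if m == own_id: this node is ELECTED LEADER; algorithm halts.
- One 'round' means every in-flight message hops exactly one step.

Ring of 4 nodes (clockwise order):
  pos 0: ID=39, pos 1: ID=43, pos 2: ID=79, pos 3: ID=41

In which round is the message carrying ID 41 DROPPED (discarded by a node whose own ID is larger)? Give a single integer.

Round 1: pos1(id43) recv 39: drop; pos2(id79) recv 43: drop; pos3(id41) recv 79: fwd; pos0(id39) recv 41: fwd
Round 2: pos0(id39) recv 79: fwd; pos1(id43) recv 41: drop
Round 3: pos1(id43) recv 79: fwd
Round 4: pos2(id79) recv 79: ELECTED
Message ID 41 originates at pos 3; dropped at pos 1 in round 2

Answer: 2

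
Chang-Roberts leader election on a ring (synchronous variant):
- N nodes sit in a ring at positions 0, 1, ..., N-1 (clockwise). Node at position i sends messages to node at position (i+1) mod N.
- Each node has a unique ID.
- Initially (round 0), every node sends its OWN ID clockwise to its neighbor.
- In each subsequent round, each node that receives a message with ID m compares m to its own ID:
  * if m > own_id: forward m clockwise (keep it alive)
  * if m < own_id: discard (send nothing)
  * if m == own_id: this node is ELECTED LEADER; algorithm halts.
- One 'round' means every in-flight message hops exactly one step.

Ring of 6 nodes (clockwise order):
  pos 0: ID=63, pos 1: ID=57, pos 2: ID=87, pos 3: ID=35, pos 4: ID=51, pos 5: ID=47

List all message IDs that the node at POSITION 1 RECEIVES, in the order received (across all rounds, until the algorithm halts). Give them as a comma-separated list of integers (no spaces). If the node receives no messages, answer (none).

Answer: 63,87

Derivation:
Round 1: pos1(id57) recv 63: fwd; pos2(id87) recv 57: drop; pos3(id35) recv 87: fwd; pos4(id51) recv 35: drop; pos5(id47) recv 51: fwd; pos0(id63) recv 47: drop
Round 2: pos2(id87) recv 63: drop; pos4(id51) recv 87: fwd; pos0(id63) recv 51: drop
Round 3: pos5(id47) recv 87: fwd
Round 4: pos0(id63) recv 87: fwd
Round 5: pos1(id57) recv 87: fwd
Round 6: pos2(id87) recv 87: ELECTED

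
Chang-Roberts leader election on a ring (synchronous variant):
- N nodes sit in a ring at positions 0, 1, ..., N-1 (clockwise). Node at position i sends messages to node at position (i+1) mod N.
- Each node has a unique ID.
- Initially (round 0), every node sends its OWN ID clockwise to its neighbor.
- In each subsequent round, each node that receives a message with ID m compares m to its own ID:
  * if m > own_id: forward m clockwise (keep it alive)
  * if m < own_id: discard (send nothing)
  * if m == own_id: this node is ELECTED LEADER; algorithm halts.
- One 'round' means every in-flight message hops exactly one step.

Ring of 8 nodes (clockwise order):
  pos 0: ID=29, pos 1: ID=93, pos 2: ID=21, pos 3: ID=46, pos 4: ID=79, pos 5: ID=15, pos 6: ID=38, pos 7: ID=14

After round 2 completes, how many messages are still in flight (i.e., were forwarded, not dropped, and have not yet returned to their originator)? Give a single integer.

Answer: 3

Derivation:
Round 1: pos1(id93) recv 29: drop; pos2(id21) recv 93: fwd; pos3(id46) recv 21: drop; pos4(id79) recv 46: drop; pos5(id15) recv 79: fwd; pos6(id38) recv 15: drop; pos7(id14) recv 38: fwd; pos0(id29) recv 14: drop
Round 2: pos3(id46) recv 93: fwd; pos6(id38) recv 79: fwd; pos0(id29) recv 38: fwd
After round 2: 3 messages still in flight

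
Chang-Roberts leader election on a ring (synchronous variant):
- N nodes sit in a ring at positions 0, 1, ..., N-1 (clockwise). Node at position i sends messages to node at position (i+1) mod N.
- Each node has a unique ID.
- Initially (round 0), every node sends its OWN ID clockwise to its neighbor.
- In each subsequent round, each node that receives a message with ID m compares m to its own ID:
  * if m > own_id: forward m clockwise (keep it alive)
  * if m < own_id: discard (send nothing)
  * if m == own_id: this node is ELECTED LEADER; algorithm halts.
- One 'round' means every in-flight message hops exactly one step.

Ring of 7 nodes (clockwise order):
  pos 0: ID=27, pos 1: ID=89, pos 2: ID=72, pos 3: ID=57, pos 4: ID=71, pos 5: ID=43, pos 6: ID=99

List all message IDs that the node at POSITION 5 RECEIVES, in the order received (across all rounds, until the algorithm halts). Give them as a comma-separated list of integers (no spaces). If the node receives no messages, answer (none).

Round 1: pos1(id89) recv 27: drop; pos2(id72) recv 89: fwd; pos3(id57) recv 72: fwd; pos4(id71) recv 57: drop; pos5(id43) recv 71: fwd; pos6(id99) recv 43: drop; pos0(id27) recv 99: fwd
Round 2: pos3(id57) recv 89: fwd; pos4(id71) recv 72: fwd; pos6(id99) recv 71: drop; pos1(id89) recv 99: fwd
Round 3: pos4(id71) recv 89: fwd; pos5(id43) recv 72: fwd; pos2(id72) recv 99: fwd
Round 4: pos5(id43) recv 89: fwd; pos6(id99) recv 72: drop; pos3(id57) recv 99: fwd
Round 5: pos6(id99) recv 89: drop; pos4(id71) recv 99: fwd
Round 6: pos5(id43) recv 99: fwd
Round 7: pos6(id99) recv 99: ELECTED

Answer: 71,72,89,99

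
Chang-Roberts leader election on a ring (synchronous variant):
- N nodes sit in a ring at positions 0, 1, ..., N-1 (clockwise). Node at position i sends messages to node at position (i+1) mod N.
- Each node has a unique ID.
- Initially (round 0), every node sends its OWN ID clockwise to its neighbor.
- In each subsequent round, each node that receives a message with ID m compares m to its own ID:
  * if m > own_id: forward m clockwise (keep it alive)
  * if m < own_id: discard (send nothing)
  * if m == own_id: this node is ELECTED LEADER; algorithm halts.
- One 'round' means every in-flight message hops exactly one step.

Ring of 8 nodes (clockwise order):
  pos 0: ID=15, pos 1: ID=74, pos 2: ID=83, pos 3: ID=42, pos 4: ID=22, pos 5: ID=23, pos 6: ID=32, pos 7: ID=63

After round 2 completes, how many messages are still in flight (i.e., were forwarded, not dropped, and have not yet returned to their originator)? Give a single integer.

Answer: 2

Derivation:
Round 1: pos1(id74) recv 15: drop; pos2(id83) recv 74: drop; pos3(id42) recv 83: fwd; pos4(id22) recv 42: fwd; pos5(id23) recv 22: drop; pos6(id32) recv 23: drop; pos7(id63) recv 32: drop; pos0(id15) recv 63: fwd
Round 2: pos4(id22) recv 83: fwd; pos5(id23) recv 42: fwd; pos1(id74) recv 63: drop
After round 2: 2 messages still in flight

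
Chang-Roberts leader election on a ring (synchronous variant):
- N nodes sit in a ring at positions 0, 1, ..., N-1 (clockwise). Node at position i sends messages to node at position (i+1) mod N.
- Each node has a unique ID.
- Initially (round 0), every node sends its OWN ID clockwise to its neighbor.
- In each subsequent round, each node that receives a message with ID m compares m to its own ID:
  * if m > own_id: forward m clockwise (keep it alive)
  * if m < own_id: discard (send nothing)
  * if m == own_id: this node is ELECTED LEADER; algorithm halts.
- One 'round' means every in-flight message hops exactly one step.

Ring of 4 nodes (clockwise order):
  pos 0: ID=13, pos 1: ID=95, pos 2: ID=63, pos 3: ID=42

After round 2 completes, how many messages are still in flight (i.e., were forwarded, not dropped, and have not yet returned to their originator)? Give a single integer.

Answer: 2

Derivation:
Round 1: pos1(id95) recv 13: drop; pos2(id63) recv 95: fwd; pos3(id42) recv 63: fwd; pos0(id13) recv 42: fwd
Round 2: pos3(id42) recv 95: fwd; pos0(id13) recv 63: fwd; pos1(id95) recv 42: drop
After round 2: 2 messages still in flight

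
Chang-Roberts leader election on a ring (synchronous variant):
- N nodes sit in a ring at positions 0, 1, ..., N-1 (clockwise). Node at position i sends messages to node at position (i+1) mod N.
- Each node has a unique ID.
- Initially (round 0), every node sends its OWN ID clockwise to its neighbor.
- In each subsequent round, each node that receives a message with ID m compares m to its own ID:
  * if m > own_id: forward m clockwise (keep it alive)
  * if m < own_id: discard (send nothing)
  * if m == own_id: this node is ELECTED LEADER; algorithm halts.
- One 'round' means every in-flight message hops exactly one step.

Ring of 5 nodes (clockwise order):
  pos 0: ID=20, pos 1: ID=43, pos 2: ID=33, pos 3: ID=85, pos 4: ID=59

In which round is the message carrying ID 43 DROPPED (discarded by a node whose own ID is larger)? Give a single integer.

Answer: 2

Derivation:
Round 1: pos1(id43) recv 20: drop; pos2(id33) recv 43: fwd; pos3(id85) recv 33: drop; pos4(id59) recv 85: fwd; pos0(id20) recv 59: fwd
Round 2: pos3(id85) recv 43: drop; pos0(id20) recv 85: fwd; pos1(id43) recv 59: fwd
Round 3: pos1(id43) recv 85: fwd; pos2(id33) recv 59: fwd
Round 4: pos2(id33) recv 85: fwd; pos3(id85) recv 59: drop
Round 5: pos3(id85) recv 85: ELECTED
Message ID 43 originates at pos 1; dropped at pos 3 in round 2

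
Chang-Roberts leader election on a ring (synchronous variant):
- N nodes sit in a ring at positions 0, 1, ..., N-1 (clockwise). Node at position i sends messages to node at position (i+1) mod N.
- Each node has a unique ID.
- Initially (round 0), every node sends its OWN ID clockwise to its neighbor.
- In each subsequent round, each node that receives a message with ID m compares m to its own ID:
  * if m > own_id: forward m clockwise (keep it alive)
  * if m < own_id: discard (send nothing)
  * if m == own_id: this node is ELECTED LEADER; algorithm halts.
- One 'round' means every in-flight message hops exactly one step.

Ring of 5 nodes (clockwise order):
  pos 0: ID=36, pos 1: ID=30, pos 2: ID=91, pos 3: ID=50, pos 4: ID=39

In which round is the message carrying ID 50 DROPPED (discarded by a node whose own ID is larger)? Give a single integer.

Answer: 4

Derivation:
Round 1: pos1(id30) recv 36: fwd; pos2(id91) recv 30: drop; pos3(id50) recv 91: fwd; pos4(id39) recv 50: fwd; pos0(id36) recv 39: fwd
Round 2: pos2(id91) recv 36: drop; pos4(id39) recv 91: fwd; pos0(id36) recv 50: fwd; pos1(id30) recv 39: fwd
Round 3: pos0(id36) recv 91: fwd; pos1(id30) recv 50: fwd; pos2(id91) recv 39: drop
Round 4: pos1(id30) recv 91: fwd; pos2(id91) recv 50: drop
Round 5: pos2(id91) recv 91: ELECTED
Message ID 50 originates at pos 3; dropped at pos 2 in round 4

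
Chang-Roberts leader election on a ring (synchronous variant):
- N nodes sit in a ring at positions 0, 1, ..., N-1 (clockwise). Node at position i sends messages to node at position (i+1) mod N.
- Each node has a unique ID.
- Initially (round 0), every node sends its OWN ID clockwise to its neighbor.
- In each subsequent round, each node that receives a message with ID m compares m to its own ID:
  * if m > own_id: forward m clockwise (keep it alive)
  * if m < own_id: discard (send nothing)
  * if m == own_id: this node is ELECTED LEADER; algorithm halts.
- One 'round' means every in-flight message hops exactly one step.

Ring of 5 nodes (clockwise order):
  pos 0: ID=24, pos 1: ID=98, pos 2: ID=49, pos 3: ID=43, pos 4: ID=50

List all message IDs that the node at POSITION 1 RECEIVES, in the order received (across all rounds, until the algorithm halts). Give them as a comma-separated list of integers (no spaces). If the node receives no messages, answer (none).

Answer: 24,50,98

Derivation:
Round 1: pos1(id98) recv 24: drop; pos2(id49) recv 98: fwd; pos3(id43) recv 49: fwd; pos4(id50) recv 43: drop; pos0(id24) recv 50: fwd
Round 2: pos3(id43) recv 98: fwd; pos4(id50) recv 49: drop; pos1(id98) recv 50: drop
Round 3: pos4(id50) recv 98: fwd
Round 4: pos0(id24) recv 98: fwd
Round 5: pos1(id98) recv 98: ELECTED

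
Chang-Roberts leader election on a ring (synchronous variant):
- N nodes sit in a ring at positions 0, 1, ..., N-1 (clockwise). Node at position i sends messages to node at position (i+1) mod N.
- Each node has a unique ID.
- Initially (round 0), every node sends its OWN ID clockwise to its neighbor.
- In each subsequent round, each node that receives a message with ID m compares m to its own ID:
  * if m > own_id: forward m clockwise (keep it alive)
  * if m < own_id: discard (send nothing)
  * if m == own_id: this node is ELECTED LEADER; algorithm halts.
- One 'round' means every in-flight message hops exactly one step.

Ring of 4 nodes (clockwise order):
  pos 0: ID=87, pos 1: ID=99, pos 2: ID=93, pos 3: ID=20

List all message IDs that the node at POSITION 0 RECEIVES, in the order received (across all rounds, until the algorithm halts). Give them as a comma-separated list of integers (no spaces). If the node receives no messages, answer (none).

Answer: 20,93,99

Derivation:
Round 1: pos1(id99) recv 87: drop; pos2(id93) recv 99: fwd; pos3(id20) recv 93: fwd; pos0(id87) recv 20: drop
Round 2: pos3(id20) recv 99: fwd; pos0(id87) recv 93: fwd
Round 3: pos0(id87) recv 99: fwd; pos1(id99) recv 93: drop
Round 4: pos1(id99) recv 99: ELECTED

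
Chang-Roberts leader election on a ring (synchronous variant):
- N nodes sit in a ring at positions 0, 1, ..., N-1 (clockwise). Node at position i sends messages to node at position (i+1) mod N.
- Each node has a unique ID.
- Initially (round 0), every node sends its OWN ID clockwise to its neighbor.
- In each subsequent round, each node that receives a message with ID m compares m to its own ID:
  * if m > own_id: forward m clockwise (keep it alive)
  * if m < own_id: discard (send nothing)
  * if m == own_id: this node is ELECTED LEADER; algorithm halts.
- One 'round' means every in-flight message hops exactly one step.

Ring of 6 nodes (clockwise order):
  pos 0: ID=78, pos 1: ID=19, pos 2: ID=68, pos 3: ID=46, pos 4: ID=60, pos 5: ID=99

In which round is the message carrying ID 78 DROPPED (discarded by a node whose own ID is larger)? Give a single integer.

Answer: 5

Derivation:
Round 1: pos1(id19) recv 78: fwd; pos2(id68) recv 19: drop; pos3(id46) recv 68: fwd; pos4(id60) recv 46: drop; pos5(id99) recv 60: drop; pos0(id78) recv 99: fwd
Round 2: pos2(id68) recv 78: fwd; pos4(id60) recv 68: fwd; pos1(id19) recv 99: fwd
Round 3: pos3(id46) recv 78: fwd; pos5(id99) recv 68: drop; pos2(id68) recv 99: fwd
Round 4: pos4(id60) recv 78: fwd; pos3(id46) recv 99: fwd
Round 5: pos5(id99) recv 78: drop; pos4(id60) recv 99: fwd
Round 6: pos5(id99) recv 99: ELECTED
Message ID 78 originates at pos 0; dropped at pos 5 in round 5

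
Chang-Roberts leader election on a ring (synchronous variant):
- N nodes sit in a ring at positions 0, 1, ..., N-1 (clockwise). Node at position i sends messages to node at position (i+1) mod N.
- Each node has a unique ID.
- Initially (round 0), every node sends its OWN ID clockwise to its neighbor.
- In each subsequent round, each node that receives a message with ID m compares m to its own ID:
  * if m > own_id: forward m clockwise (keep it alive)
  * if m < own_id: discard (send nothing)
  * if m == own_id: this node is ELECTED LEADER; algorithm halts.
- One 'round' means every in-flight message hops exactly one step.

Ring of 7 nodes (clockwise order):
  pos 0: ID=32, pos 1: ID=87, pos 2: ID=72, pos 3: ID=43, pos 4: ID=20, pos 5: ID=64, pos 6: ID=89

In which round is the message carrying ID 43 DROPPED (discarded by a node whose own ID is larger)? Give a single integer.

Answer: 2

Derivation:
Round 1: pos1(id87) recv 32: drop; pos2(id72) recv 87: fwd; pos3(id43) recv 72: fwd; pos4(id20) recv 43: fwd; pos5(id64) recv 20: drop; pos6(id89) recv 64: drop; pos0(id32) recv 89: fwd
Round 2: pos3(id43) recv 87: fwd; pos4(id20) recv 72: fwd; pos5(id64) recv 43: drop; pos1(id87) recv 89: fwd
Round 3: pos4(id20) recv 87: fwd; pos5(id64) recv 72: fwd; pos2(id72) recv 89: fwd
Round 4: pos5(id64) recv 87: fwd; pos6(id89) recv 72: drop; pos3(id43) recv 89: fwd
Round 5: pos6(id89) recv 87: drop; pos4(id20) recv 89: fwd
Round 6: pos5(id64) recv 89: fwd
Round 7: pos6(id89) recv 89: ELECTED
Message ID 43 originates at pos 3; dropped at pos 5 in round 2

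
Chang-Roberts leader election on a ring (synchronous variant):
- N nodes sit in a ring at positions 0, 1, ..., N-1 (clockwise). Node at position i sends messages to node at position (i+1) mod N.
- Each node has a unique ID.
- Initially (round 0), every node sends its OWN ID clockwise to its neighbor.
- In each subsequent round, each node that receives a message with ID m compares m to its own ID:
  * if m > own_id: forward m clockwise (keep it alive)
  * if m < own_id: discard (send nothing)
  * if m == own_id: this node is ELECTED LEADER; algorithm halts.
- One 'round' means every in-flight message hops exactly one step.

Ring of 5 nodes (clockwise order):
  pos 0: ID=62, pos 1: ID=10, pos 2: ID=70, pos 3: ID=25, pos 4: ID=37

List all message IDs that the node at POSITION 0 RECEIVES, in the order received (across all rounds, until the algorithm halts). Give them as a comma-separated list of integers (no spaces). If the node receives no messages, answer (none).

Round 1: pos1(id10) recv 62: fwd; pos2(id70) recv 10: drop; pos3(id25) recv 70: fwd; pos4(id37) recv 25: drop; pos0(id62) recv 37: drop
Round 2: pos2(id70) recv 62: drop; pos4(id37) recv 70: fwd
Round 3: pos0(id62) recv 70: fwd
Round 4: pos1(id10) recv 70: fwd
Round 5: pos2(id70) recv 70: ELECTED

Answer: 37,70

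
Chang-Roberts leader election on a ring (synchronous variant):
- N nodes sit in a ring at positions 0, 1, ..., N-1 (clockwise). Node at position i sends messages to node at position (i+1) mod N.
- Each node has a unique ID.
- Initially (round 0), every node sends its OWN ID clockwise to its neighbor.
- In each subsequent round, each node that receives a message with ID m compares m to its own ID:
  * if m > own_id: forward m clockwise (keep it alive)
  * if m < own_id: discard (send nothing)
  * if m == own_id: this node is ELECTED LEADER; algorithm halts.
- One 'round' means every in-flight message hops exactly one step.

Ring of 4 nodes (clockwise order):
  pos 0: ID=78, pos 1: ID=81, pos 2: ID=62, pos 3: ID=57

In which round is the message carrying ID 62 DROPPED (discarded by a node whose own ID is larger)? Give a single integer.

Round 1: pos1(id81) recv 78: drop; pos2(id62) recv 81: fwd; pos3(id57) recv 62: fwd; pos0(id78) recv 57: drop
Round 2: pos3(id57) recv 81: fwd; pos0(id78) recv 62: drop
Round 3: pos0(id78) recv 81: fwd
Round 4: pos1(id81) recv 81: ELECTED
Message ID 62 originates at pos 2; dropped at pos 0 in round 2

Answer: 2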